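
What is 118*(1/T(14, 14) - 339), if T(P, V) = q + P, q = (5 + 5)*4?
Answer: -1079995/27 ≈ -40000.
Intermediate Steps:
q = 40 (q = 10*4 = 40)
T(P, V) = 40 + P
118*(1/T(14, 14) - 339) = 118*(1/(40 + 14) - 339) = 118*(1/54 - 339) = 118*(-18305/54) = -1079995/27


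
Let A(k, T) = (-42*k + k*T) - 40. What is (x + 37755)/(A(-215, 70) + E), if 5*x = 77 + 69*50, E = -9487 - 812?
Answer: -192302/81795 ≈ -2.3510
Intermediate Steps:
A(k, T) = -40 - 42*k + T*k (A(k, T) = (-42*k + T*k) - 40 = -40 - 42*k + T*k)
E = -10299
x = 3527/5 (x = (77 + 69*50)/5 = (77 + 3450)/5 = (⅕)*3527 = 3527/5 ≈ 705.40)
(x + 37755)/(A(-215, 70) + E) = (3527/5 + 37755)/((-40 - 42*(-215) + 70*(-215)) - 10299) = 192302/(5*((-40 + 9030 - 15050) - 10299)) = 192302/(5*(-6060 - 10299)) = (192302/5)/(-16359) = (192302/5)*(-1/16359) = -192302/81795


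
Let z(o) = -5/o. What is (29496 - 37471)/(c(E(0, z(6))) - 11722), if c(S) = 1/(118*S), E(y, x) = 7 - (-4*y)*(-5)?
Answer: 6587350/9682371 ≈ 0.68034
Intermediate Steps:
E(y, x) = 7 - 20*y
c(S) = 1/(118*S)
(29496 - 37471)/(c(E(0, z(6))) - 11722) = (29496 - 37471)/(1/(118*(7 - 20*0)) - 11722) = -7975/(1/(118*(7 + 0)) - 11722) = -7975/((1/118)/7 - 11722) = -7975/((1/118)*(1/7) - 11722) = -7975/(1/826 - 11722) = -7975/(-9682371/826) = -7975*(-826/9682371) = 6587350/9682371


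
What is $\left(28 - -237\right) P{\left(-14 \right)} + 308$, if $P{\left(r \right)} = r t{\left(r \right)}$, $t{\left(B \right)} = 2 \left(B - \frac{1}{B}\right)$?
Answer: $103658$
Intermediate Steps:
$t{\left(B \right)} = - \frac{2}{B} + 2 B$
$P{\left(r \right)} = r \left(- \frac{2}{r} + 2 r\right)$
$\left(28 - -237\right) P{\left(-14 \right)} + 308 = \left(28 - -237\right) \left(-2 + 2 \left(-14\right)^{2}\right) + 308 = \left(28 + 237\right) \left(-2 + 2 \cdot 196\right) + 308 = 265 \left(-2 + 392\right) + 308 = 265 \cdot 390 + 308 = 103350 + 308 = 103658$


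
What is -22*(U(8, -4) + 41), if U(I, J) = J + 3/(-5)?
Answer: -4004/5 ≈ -800.80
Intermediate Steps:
U(I, J) = -⅗ + J (U(I, J) = J + 3*(-⅕) = J - ⅗ = -⅗ + J)
-22*(U(8, -4) + 41) = -22*((-⅗ - 4) + 41) = -22*(-23/5 + 41) = -22*182/5 = -4004/5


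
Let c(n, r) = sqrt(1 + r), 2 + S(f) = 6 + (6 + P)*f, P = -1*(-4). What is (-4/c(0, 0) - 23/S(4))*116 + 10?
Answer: -5661/11 ≈ -514.64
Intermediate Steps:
P = 4
S(f) = 4 + 10*f (S(f) = -2 + (6 + (6 + 4)*f) = -2 + (6 + 10*f) = 4 + 10*f)
(-4/c(0, 0) - 23/S(4))*116 + 10 = (-4/sqrt(1 + 0) - 23/(4 + 10*4))*116 + 10 = (-4/(sqrt(1)) - 23/(4 + 40))*116 + 10 = (-4/1 - 23/44)*116 + 10 = (-4*1 - 23*1/44)*116 + 10 = (-4 - 23/44)*116 + 10 = -199/44*116 + 10 = -5771/11 + 10 = -5661/11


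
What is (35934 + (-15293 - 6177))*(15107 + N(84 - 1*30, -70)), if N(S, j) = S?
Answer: 219288704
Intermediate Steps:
(35934 + (-15293 - 6177))*(15107 + N(84 - 1*30, -70)) = (35934 + (-15293 - 6177))*(15107 + (84 - 1*30)) = (35934 - 21470)*(15107 + (84 - 30)) = 14464*(15107 + 54) = 14464*15161 = 219288704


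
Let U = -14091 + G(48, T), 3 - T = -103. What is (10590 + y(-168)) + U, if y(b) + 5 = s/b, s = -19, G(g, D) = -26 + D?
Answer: -575549/168 ≈ -3425.9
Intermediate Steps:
T = 106 (T = 3 - 1*(-103) = 3 + 103 = 106)
y(b) = -5 - 19/b
U = -14011 (U = -14091 + (-26 + 106) = -14091 + 80 = -14011)
(10590 + y(-168)) + U = (10590 + (-5 - 19/(-168))) - 14011 = (10590 + (-5 - 19*(-1/168))) - 14011 = (10590 + (-5 + 19/168)) - 14011 = (10590 - 821/168) - 14011 = 1778299/168 - 14011 = -575549/168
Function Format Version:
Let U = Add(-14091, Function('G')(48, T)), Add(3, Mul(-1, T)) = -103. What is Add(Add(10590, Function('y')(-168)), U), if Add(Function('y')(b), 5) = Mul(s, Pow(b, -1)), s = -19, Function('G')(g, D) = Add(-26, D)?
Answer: Rational(-575549, 168) ≈ -3425.9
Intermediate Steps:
T = 106 (T = Add(3, Mul(-1, -103)) = Add(3, 103) = 106)
Function('y')(b) = Add(-5, Mul(-19, Pow(b, -1)))
U = -14011 (U = Add(-14091, Add(-26, 106)) = Add(-14091, 80) = -14011)
Add(Add(10590, Function('y')(-168)), U) = Add(Add(10590, Add(-5, Mul(-19, Pow(-168, -1)))), -14011) = Add(Add(10590, Add(-5, Mul(-19, Rational(-1, 168)))), -14011) = Add(Add(10590, Add(-5, Rational(19, 168))), -14011) = Add(Add(10590, Rational(-821, 168)), -14011) = Add(Rational(1778299, 168), -14011) = Rational(-575549, 168)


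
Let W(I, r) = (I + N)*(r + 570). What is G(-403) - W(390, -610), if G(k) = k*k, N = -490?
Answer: 158409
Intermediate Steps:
G(k) = k²
W(I, r) = (-490 + I)*(570 + r) (W(I, r) = (I - 490)*(r + 570) = (-490 + I)*(570 + r))
G(-403) - W(390, -610) = (-403)² - (-279300 - 490*(-610) + 570*390 + 390*(-610)) = 162409 - (-279300 + 298900 + 222300 - 237900) = 162409 - 1*4000 = 162409 - 4000 = 158409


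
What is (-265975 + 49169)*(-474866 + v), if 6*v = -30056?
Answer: 312119554556/3 ≈ 1.0404e+11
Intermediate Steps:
v = -15028/3 (v = (⅙)*(-30056) = -15028/3 ≈ -5009.3)
(-265975 + 49169)*(-474866 + v) = (-265975 + 49169)*(-474866 - 15028/3) = -216806*(-1439626/3) = 312119554556/3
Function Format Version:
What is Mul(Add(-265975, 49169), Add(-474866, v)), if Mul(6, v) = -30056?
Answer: Rational(312119554556, 3) ≈ 1.0404e+11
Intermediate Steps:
v = Rational(-15028, 3) (v = Mul(Rational(1, 6), -30056) = Rational(-15028, 3) ≈ -5009.3)
Mul(Add(-265975, 49169), Add(-474866, v)) = Mul(Add(-265975, 49169), Add(-474866, Rational(-15028, 3))) = Mul(-216806, Rational(-1439626, 3)) = Rational(312119554556, 3)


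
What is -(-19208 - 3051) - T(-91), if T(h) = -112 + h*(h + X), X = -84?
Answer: 6446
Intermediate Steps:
T(h) = -112 + h*(-84 + h) (T(h) = -112 + h*(h - 84) = -112 + h*(-84 + h))
-(-19208 - 3051) - T(-91) = -(-19208 - 3051) - (-112 + (-91)² - 84*(-91)) = -1*(-22259) - (-112 + 8281 + 7644) = 22259 - 1*15813 = 22259 - 15813 = 6446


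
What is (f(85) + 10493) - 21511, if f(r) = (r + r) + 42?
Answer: -10806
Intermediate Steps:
f(r) = 42 + 2*r (f(r) = 2*r + 42 = 42 + 2*r)
(f(85) + 10493) - 21511 = ((42 + 2*85) + 10493) - 21511 = ((42 + 170) + 10493) - 21511 = (212 + 10493) - 21511 = 10705 - 21511 = -10806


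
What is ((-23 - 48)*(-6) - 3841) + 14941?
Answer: 11526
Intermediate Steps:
((-23 - 48)*(-6) - 3841) + 14941 = (-71*(-6) - 3841) + 14941 = (426 - 3841) + 14941 = -3415 + 14941 = 11526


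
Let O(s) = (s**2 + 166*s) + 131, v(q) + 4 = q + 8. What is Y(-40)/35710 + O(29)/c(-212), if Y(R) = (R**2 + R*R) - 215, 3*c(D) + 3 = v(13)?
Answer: 61989597/49994 ≈ 1239.9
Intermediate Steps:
v(q) = 4 + q (v(q) = -4 + (q + 8) = -4 + (8 + q) = 4 + q)
c(D) = 14/3 (c(D) = -1 + (4 + 13)/3 = -1 + (1/3)*17 = -1 + 17/3 = 14/3)
Y(R) = -215 + 2*R**2 (Y(R) = (R**2 + R**2) - 215 = 2*R**2 - 215 = -215 + 2*R**2)
O(s) = 131 + s**2 + 166*s
Y(-40)/35710 + O(29)/c(-212) = (-215 + 2*(-40)**2)/35710 + (131 + 29**2 + 166*29)/(14/3) = (-215 + 2*1600)*(1/35710) + (131 + 841 + 4814)*(3/14) = (-215 + 3200)*(1/35710) + 5786*(3/14) = 2985*(1/35710) + 8679/7 = 597/7142 + 8679/7 = 61989597/49994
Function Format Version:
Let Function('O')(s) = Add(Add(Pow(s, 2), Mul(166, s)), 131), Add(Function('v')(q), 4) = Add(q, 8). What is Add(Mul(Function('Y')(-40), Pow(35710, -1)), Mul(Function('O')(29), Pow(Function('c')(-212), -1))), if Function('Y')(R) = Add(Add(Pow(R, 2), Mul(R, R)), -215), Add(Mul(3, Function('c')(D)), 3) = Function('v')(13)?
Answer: Rational(61989597, 49994) ≈ 1239.9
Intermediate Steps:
Function('v')(q) = Add(4, q) (Function('v')(q) = Add(-4, Add(q, 8)) = Add(-4, Add(8, q)) = Add(4, q))
Function('c')(D) = Rational(14, 3) (Function('c')(D) = Add(-1, Mul(Rational(1, 3), Add(4, 13))) = Add(-1, Mul(Rational(1, 3), 17)) = Add(-1, Rational(17, 3)) = Rational(14, 3))
Function('Y')(R) = Add(-215, Mul(2, Pow(R, 2))) (Function('Y')(R) = Add(Add(Pow(R, 2), Pow(R, 2)), -215) = Add(Mul(2, Pow(R, 2)), -215) = Add(-215, Mul(2, Pow(R, 2))))
Function('O')(s) = Add(131, Pow(s, 2), Mul(166, s))
Add(Mul(Function('Y')(-40), Pow(35710, -1)), Mul(Function('O')(29), Pow(Function('c')(-212), -1))) = Add(Mul(Add(-215, Mul(2, Pow(-40, 2))), Pow(35710, -1)), Mul(Add(131, Pow(29, 2), Mul(166, 29)), Pow(Rational(14, 3), -1))) = Add(Mul(Add(-215, Mul(2, 1600)), Rational(1, 35710)), Mul(Add(131, 841, 4814), Rational(3, 14))) = Add(Mul(Add(-215, 3200), Rational(1, 35710)), Mul(5786, Rational(3, 14))) = Add(Mul(2985, Rational(1, 35710)), Rational(8679, 7)) = Add(Rational(597, 7142), Rational(8679, 7)) = Rational(61989597, 49994)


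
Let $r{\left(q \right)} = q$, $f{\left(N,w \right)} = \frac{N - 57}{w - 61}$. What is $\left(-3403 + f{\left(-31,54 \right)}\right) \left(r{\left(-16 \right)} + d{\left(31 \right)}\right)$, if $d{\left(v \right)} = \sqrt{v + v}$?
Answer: $\frac{379728}{7} - \frac{23733 \sqrt{62}}{7} \approx 27551.0$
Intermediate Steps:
$f{\left(N,w \right)} = \frac{-57 + N}{-61 + w}$
$d{\left(v \right)} = \sqrt{2} \sqrt{v}$ ($d{\left(v \right)} = \sqrt{2 v} = \sqrt{2} \sqrt{v}$)
$\left(-3403 + f{\left(-31,54 \right)}\right) \left(r{\left(-16 \right)} + d{\left(31 \right)}\right) = \left(-3403 + \frac{-57 - 31}{-61 + 54}\right) \left(-16 + \sqrt{2} \sqrt{31}\right) = \left(-3403 + \frac{1}{-7} \left(-88\right)\right) \left(-16 + \sqrt{62}\right) = \left(-3403 - - \frac{88}{7}\right) \left(-16 + \sqrt{62}\right) = \left(-3403 + \frac{88}{7}\right) \left(-16 + \sqrt{62}\right) = - \frac{23733 \left(-16 + \sqrt{62}\right)}{7} = \frac{379728}{7} - \frac{23733 \sqrt{62}}{7}$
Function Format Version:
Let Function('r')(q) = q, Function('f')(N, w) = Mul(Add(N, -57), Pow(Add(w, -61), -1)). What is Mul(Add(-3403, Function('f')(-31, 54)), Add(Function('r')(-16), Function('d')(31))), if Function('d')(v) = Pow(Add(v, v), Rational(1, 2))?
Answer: Add(Rational(379728, 7), Mul(Rational(-23733, 7), Pow(62, Rational(1, 2)))) ≈ 27551.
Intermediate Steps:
Function('f')(N, w) = Mul(Pow(Add(-61, w), -1), Add(-57, N)) (Function('f')(N, w) = Mul(Add(-57, N), Pow(Add(-61, w), -1)) = Mul(Pow(Add(-61, w), -1), Add(-57, N)))
Function('d')(v) = Mul(Pow(2, Rational(1, 2)), Pow(v, Rational(1, 2))) (Function('d')(v) = Pow(Mul(2, v), Rational(1, 2)) = Mul(Pow(2, Rational(1, 2)), Pow(v, Rational(1, 2))))
Mul(Add(-3403, Function('f')(-31, 54)), Add(Function('r')(-16), Function('d')(31))) = Mul(Add(-3403, Mul(Pow(Add(-61, 54), -1), Add(-57, -31))), Add(-16, Mul(Pow(2, Rational(1, 2)), Pow(31, Rational(1, 2))))) = Mul(Add(-3403, Mul(Pow(-7, -1), -88)), Add(-16, Pow(62, Rational(1, 2)))) = Mul(Add(-3403, Mul(Rational(-1, 7), -88)), Add(-16, Pow(62, Rational(1, 2)))) = Mul(Add(-3403, Rational(88, 7)), Add(-16, Pow(62, Rational(1, 2)))) = Mul(Rational(-23733, 7), Add(-16, Pow(62, Rational(1, 2)))) = Add(Rational(379728, 7), Mul(Rational(-23733, 7), Pow(62, Rational(1, 2))))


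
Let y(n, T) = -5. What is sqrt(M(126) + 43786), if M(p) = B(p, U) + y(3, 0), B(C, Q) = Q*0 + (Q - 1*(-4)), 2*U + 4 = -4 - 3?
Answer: sqrt(175118)/2 ≈ 209.24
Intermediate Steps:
U = -11/2 (U = -2 + (-4 - 3)/2 = -2 + (1/2)*(-7) = -2 - 7/2 = -11/2 ≈ -5.5000)
B(C, Q) = 4 + Q (B(C, Q) = 0 + (Q + 4) = 0 + (4 + Q) = 4 + Q)
M(p) = -13/2 (M(p) = (4 - 11/2) - 5 = -3/2 - 5 = -13/2)
sqrt(M(126) + 43786) = sqrt(-13/2 + 43786) = sqrt(87559/2) = sqrt(175118)/2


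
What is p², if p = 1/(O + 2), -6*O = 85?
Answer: 36/5329 ≈ 0.0067555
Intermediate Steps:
O = -85/6 (O = -⅙*85 = -85/6 ≈ -14.167)
p = -6/73 (p = 1/(-85/6 + 2) = 1/(-73/6) = -6/73 ≈ -0.082192)
p² = (-6/73)² = 36/5329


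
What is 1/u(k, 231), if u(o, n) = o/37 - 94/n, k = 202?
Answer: 8547/43184 ≈ 0.19792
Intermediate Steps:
u(o, n) = -94/n + o/37 (u(o, n) = o*(1/37) - 94/n = o/37 - 94/n = -94/n + o/37)
1/u(k, 231) = 1/(-94/231 + (1/37)*202) = 1/(-94*1/231 + 202/37) = 1/(-94/231 + 202/37) = 1/(43184/8547) = 8547/43184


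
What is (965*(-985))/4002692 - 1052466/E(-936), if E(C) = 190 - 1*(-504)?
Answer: -2106678451411/1388934124 ≈ -1516.8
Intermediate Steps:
E(C) = 694 (E(C) = 190 + 504 = 694)
(965*(-985))/4002692 - 1052466/E(-936) = (965*(-985))/4002692 - 1052466/694 = -950525*1/4002692 - 1052466*1/694 = -950525/4002692 - 526233/347 = -2106678451411/1388934124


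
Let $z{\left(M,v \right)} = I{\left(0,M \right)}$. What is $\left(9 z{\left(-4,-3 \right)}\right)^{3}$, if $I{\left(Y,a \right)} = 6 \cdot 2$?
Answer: $1259712$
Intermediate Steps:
$I{\left(Y,a \right)} = 12$
$z{\left(M,v \right)} = 12$
$\left(9 z{\left(-4,-3 \right)}\right)^{3} = \left(9 \cdot 12\right)^{3} = 108^{3} = 1259712$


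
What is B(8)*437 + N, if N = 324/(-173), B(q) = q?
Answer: 604484/173 ≈ 3494.1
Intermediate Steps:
N = -324/173 (N = 324*(-1/173) = -324/173 ≈ -1.8728)
B(8)*437 + N = 8*437 - 324/173 = 3496 - 324/173 = 604484/173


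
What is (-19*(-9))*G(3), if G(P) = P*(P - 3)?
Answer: 0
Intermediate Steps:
G(P) = P*(-3 + P)
(-19*(-9))*G(3) = (-19*(-9))*(3*(-3 + 3)) = 171*(3*0) = 171*0 = 0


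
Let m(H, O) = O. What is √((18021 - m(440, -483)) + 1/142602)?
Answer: √376284953938218/142602 ≈ 136.03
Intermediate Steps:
√((18021 - m(440, -483)) + 1/142602) = √((18021 - 1*(-483)) + 1/142602) = √((18021 + 483) + 1/142602) = √(18504 + 1/142602) = √(2638707409/142602) = √376284953938218/142602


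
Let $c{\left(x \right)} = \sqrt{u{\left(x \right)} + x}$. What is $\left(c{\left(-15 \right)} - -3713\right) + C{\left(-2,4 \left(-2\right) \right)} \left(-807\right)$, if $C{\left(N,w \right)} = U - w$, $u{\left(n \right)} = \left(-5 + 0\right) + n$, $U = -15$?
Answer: $9362 + i \sqrt{35} \approx 9362.0 + 5.9161 i$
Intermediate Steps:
$u{\left(n \right)} = -5 + n$
$C{\left(N,w \right)} = -15 - w$
$c{\left(x \right)} = \sqrt{-5 + 2 x}$ ($c{\left(x \right)} = \sqrt{\left(-5 + x\right) + x} = \sqrt{-5 + 2 x}$)
$\left(c{\left(-15 \right)} - -3713\right) + C{\left(-2,4 \left(-2\right) \right)} \left(-807\right) = \left(\sqrt{-5 + 2 \left(-15\right)} - -3713\right) + \left(-15 - 4 \left(-2\right)\right) \left(-807\right) = \left(\sqrt{-5 - 30} + 3713\right) + \left(-15 - -8\right) \left(-807\right) = \left(\sqrt{-35} + 3713\right) + \left(-15 + 8\right) \left(-807\right) = \left(i \sqrt{35} + 3713\right) - -5649 = \left(3713 + i \sqrt{35}\right) + 5649 = 9362 + i \sqrt{35}$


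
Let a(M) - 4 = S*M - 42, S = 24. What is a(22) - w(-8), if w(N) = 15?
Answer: 475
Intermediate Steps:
a(M) = -38 + 24*M (a(M) = 4 + (24*M - 42) = 4 + (-42 + 24*M) = -38 + 24*M)
a(22) - w(-8) = (-38 + 24*22) - 1*15 = (-38 + 528) - 15 = 490 - 15 = 475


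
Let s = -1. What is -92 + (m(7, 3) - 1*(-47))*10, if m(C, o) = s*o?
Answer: 348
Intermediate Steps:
m(C, o) = -o
-92 + (m(7, 3) - 1*(-47))*10 = -92 + (-1*3 - 1*(-47))*10 = -92 + (-3 + 47)*10 = -92 + 44*10 = -92 + 440 = 348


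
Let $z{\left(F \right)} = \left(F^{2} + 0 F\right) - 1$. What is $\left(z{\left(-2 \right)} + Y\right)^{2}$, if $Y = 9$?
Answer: $144$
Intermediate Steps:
$z{\left(F \right)} = -1 + F^{2}$ ($z{\left(F \right)} = \left(F^{2} + 0\right) - 1 = F^{2} - 1 = -1 + F^{2}$)
$\left(z{\left(-2 \right)} + Y\right)^{2} = \left(\left(-1 + \left(-2\right)^{2}\right) + 9\right)^{2} = \left(\left(-1 + 4\right) + 9\right)^{2} = \left(3 + 9\right)^{2} = 12^{2} = 144$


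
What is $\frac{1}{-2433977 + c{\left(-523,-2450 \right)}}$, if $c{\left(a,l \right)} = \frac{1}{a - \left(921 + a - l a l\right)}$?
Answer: $- \frac{3139308421}{7641004492620318} \approx -4.1085 \cdot 10^{-7}$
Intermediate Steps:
$c{\left(a,l \right)} = \frac{1}{-921 + a l^{2}}$ ($c{\left(a,l \right)} = \frac{1}{a - \left(921 + a - a l l\right)} = \frac{1}{a - \left(921 + a - a l^{2}\right)} = \frac{1}{-921 + a l^{2}}$)
$\frac{1}{-2433977 + c{\left(-523,-2450 \right)}} = \frac{1}{-2433977 + \frac{1}{-921 - 523 \left(-2450\right)^{2}}} = \frac{1}{-2433977 + \frac{1}{-921 - 3139307500}} = \frac{1}{-2433977 + \frac{1}{-3139308421}} = \frac{1}{-2433977 - \frac{1}{3139308421}} = \frac{1}{- \frac{7641004492620318}{3139308421}} = - \frac{3139308421}{7641004492620318}$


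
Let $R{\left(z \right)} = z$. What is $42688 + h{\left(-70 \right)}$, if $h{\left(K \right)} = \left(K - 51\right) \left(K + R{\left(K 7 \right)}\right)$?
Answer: $110448$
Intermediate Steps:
$h{\left(K \right)} = 8 K \left(-51 + K\right)$ ($h{\left(K \right)} = \left(K - 51\right) \left(K + K 7\right) = \left(-51 + K\right) \left(K + 7 K\right) = \left(-51 + K\right) 8 K = 8 K \left(-51 + K\right)$)
$42688 + h{\left(-70 \right)} = 42688 + 8 \left(-70\right) \left(-51 - 70\right) = 42688 + 8 \left(-70\right) \left(-121\right) = 42688 + 67760 = 110448$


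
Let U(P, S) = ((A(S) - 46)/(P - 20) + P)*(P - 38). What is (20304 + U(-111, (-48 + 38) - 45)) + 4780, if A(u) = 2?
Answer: 5446057/131 ≈ 41573.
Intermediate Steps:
U(P, S) = (-38 + P)*(P - 44/(-20 + P)) (U(P, S) = ((2 - 46)/(P - 20) + P)*(P - 38) = (-44/(-20 + P) + P)*(-38 + P) = (P - 44/(-20 + P))*(-38 + P) = (-38 + P)*(P - 44/(-20 + P)))
(20304 + U(-111, (-48 + 38) - 45)) + 4780 = (20304 + (1672 + (-111)**3 - 58*(-111)**2 + 716*(-111))/(-20 - 111)) + 4780 = (20304 + (1672 - 1367631 - 58*12321 - 79476)/(-131)) + 4780 = (20304 - (1672 - 1367631 - 714618 - 79476)/131) + 4780 = (20304 - 1/131*(-2160053)) + 4780 = (20304 + 2160053/131) + 4780 = 4819877/131 + 4780 = 5446057/131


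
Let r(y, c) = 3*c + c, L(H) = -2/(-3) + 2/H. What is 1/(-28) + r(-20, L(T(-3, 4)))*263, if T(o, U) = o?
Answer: -1/28 ≈ -0.035714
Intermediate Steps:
L(H) = 2/3 + 2/H (L(H) = -2*(-1/3) + 2/H = 2/3 + 2/H)
r(y, c) = 4*c
1/(-28) + r(-20, L(T(-3, 4)))*263 = 1/(-28) + (4*(2/3 + 2/(-3)))*263 = -1/28 + (4*(2/3 + 2*(-1/3)))*263 = -1/28 + (4*(2/3 - 2/3))*263 = -1/28 + (4*0)*263 = -1/28 + 0*263 = -1/28 + 0 = -1/28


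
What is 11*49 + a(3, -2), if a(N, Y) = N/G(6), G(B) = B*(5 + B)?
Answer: 11859/22 ≈ 539.04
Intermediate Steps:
a(N, Y) = N/66 (a(N, Y) = N/((6*(5 + 6))) = N/((6*11)) = N/66)
11*49 + a(3, -2) = 11*49 + (1/66)*3 = 539 + 1/22 = 11859/22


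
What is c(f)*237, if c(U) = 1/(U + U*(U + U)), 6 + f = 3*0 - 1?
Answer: 237/91 ≈ 2.6044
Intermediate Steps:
f = -7 (f = -6 + (3*0 - 1) = -6 + (0 - 1) = -6 - 1 = -7)
c(U) = 1/(U + 2*U**2) (c(U) = 1/(U + U*(2*U)) = 1/(U + 2*U**2))
c(f)*237 = (1/((-7)*(1 + 2*(-7))))*237 = -1/(7*(1 - 14))*237 = -1/7/(-13)*237 = -1/7*(-1/13)*237 = (1/91)*237 = 237/91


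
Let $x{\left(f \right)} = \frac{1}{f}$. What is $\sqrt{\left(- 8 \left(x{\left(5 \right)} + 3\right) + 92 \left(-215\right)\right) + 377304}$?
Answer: $\frac{2 \sqrt{2234365}}{5} \approx 597.91$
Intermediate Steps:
$\sqrt{\left(- 8 \left(x{\left(5 \right)} + 3\right) + 92 \left(-215\right)\right) + 377304} = \sqrt{\left(- 8 \left(\frac{1}{5} + 3\right) + 92 \left(-215\right)\right) + 377304} = \sqrt{\left(- 8 \left(\frac{1}{5} + 3\right) - 19780\right) + 377304} = \sqrt{\left(\left(-8\right) \frac{16}{5} - 19780\right) + 377304} = \sqrt{\left(- \frac{128}{5} - 19780\right) + 377304} = \sqrt{- \frac{99028}{5} + 377304} = \sqrt{\frac{1787492}{5}} = \frac{2 \sqrt{2234365}}{5}$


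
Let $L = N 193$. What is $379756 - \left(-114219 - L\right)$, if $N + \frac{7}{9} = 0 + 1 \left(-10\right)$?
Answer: $\frac{4427054}{9} \approx 4.919 \cdot 10^{5}$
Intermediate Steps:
$N = - \frac{97}{9}$ ($N = - \frac{7}{9} + \left(0 + 1 \left(-10\right)\right) = - \frac{7}{9} + \left(0 - 10\right) = - \frac{7}{9} - 10 = - \frac{97}{9} \approx -10.778$)
$L = - \frac{18721}{9}$ ($L = \left(- \frac{97}{9}\right) 193 = - \frac{18721}{9} \approx -2080.1$)
$379756 - \left(-114219 - L\right) = 379756 - \left(-114219 - - \frac{18721}{9}\right) = 379756 - \left(-114219 + \frac{18721}{9}\right) = 379756 - - \frac{1009250}{9} = 379756 + \frac{1009250}{9} = \frac{4427054}{9}$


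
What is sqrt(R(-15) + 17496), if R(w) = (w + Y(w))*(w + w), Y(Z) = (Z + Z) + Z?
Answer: 12*sqrt(134) ≈ 138.91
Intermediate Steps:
Y(Z) = 3*Z (Y(Z) = 2*Z + Z = 3*Z)
R(w) = 8*w**2 (R(w) = (w + 3*w)*(w + w) = (4*w)*(2*w) = 8*w**2)
sqrt(R(-15) + 17496) = sqrt(8*(-15)**2 + 17496) = sqrt(8*225 + 17496) = sqrt(1800 + 17496) = sqrt(19296) = 12*sqrt(134)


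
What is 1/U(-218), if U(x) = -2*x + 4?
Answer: 1/440 ≈ 0.0022727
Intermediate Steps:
U(x) = 4 - 2*x
1/U(-218) = 1/(4 - 2*(-218)) = 1/(4 + 436) = 1/440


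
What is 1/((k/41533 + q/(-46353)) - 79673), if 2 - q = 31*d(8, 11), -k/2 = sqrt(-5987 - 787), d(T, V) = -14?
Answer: -295293250396311728588085/23526901916377172095271723689 + 178475658187194*I*sqrt(6774)/23526901916377172095271723689 ≈ -1.2551e-5 + 6.2436e-13*I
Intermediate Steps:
k = -2*I*sqrt(6774) (k = -2*sqrt(-5987 - 787) = -2*I*sqrt(6774) ≈ -164.61*I)
q = 436 (q = 2 - 31*(-14) = 2 - 1*(-434) = 2 + 434 = 436)
1/((k/41533 + q/(-46353)) - 79673) = 1/((-2*I*sqrt(6774)/41533 + 436/(-46353)) - 79673) = 1/((-2*I*sqrt(6774)*(1/41533) + 436*(-1/46353)) - 79673) = 1/((-2*I*sqrt(6774)/41533 - 436/46353) - 79673) = 1/((-436/46353 - 2*I*sqrt(6774)/41533) - 79673) = 1/(-3693083005/46353 - 2*I*sqrt(6774)/41533)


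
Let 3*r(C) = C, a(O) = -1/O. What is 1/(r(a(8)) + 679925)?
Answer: 24/16318199 ≈ 1.4708e-6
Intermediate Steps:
r(C) = C/3
1/(r(a(8)) + 679925) = 1/((-1/8)/3 + 679925) = 1/((-1*1/8)/3 + 679925) = 1/((1/3)*(-1/8) + 679925) = 1/(-1/24 + 679925) = 1/(16318199/24) = 24/16318199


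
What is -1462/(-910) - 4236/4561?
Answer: 1406711/2075255 ≈ 0.67785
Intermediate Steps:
-1462/(-910) - 4236/4561 = -1462*(-1/910) - 4236*1/4561 = 731/455 - 4236/4561 = 1406711/2075255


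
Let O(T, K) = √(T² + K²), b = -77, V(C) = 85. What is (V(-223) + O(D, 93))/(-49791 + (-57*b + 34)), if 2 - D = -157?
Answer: -85/45368 - 3*√3770/45368 ≈ -0.0059337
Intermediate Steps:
D = 159 (D = 2 - 1*(-157) = 2 + 157 = 159)
O(T, K) = √(K² + T²)
(V(-223) + O(D, 93))/(-49791 + (-57*b + 34)) = (85 + √(93² + 159²))/(-49791 + (-57*(-77) + 34)) = (85 + √(8649 + 25281))/(-49791 + (4389 + 34)) = (85 + √33930)/(-49791 + 4423) = (85 + 3*√3770)/(-45368) = (85 + 3*√3770)*(-1/45368) = -85/45368 - 3*√3770/45368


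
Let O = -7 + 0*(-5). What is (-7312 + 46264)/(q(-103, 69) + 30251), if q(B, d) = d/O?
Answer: 34083/26461 ≈ 1.2880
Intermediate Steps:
O = -7 (O = -7 + 0 = -7)
q(B, d) = -d/7 (q(B, d) = d/(-7) = d*(-1/7) = -d/7)
(-7312 + 46264)/(q(-103, 69) + 30251) = (-7312 + 46264)/(-1/7*69 + 30251) = 38952/(-69/7 + 30251) = 38952/(211688/7) = 38952*(7/211688) = 34083/26461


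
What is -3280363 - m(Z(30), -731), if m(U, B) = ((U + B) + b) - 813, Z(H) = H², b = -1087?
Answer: -3278632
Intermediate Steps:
m(U, B) = -1900 + B + U (m(U, B) = ((U + B) - 1087) - 813 = ((B + U) - 1087) - 813 = (-1087 + B + U) - 813 = -1900 + B + U)
-3280363 - m(Z(30), -731) = -3280363 - (-1900 - 731 + 30²) = -3280363 - (-1900 - 731 + 900) = -3280363 - 1*(-1731) = -3280363 + 1731 = -3278632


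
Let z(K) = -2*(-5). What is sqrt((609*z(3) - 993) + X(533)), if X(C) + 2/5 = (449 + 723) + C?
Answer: 2*sqrt(42510)/5 ≈ 82.472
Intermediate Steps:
z(K) = 10
X(C) = 5858/5 + C (X(C) = -2/5 + ((449 + 723) + C) = -2/5 + (1172 + C) = 5858/5 + C)
sqrt((609*z(3) - 993) + X(533)) = sqrt((609*10 - 993) + (5858/5 + 533)) = sqrt((6090 - 993) + 8523/5) = sqrt(5097 + 8523/5) = sqrt(34008/5) = 2*sqrt(42510)/5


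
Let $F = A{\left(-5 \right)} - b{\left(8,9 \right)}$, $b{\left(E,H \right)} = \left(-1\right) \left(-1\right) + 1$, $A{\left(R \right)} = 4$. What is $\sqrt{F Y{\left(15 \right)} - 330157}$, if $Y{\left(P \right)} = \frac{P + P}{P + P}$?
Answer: $i \sqrt{330155} \approx 574.59 i$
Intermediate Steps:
$Y{\left(P \right)} = 1$ ($Y{\left(P \right)} = \frac{2 P}{2 P} = 2 P \frac{1}{2 P} = 1$)
$b{\left(E,H \right)} = 2$ ($b{\left(E,H \right)} = 1 + 1 = 2$)
$F = 2$ ($F = 4 - 2 = 2$)
$\sqrt{F Y{\left(15 \right)} - 330157} = \sqrt{2 \cdot 1 - 330157} = \sqrt{2 - 330157} = \sqrt{-330155} = i \sqrt{330155}$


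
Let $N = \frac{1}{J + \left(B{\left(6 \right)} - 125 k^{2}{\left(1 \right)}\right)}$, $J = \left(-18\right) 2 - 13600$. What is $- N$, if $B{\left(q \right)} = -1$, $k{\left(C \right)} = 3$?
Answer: $\frac{1}{14762} \approx 6.7741 \cdot 10^{-5}$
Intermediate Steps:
$J = -13636$ ($J = -36 - 13600 = -13636$)
$N = - \frac{1}{14762}$ ($N = \frac{1}{-13636 - \left(1 + 125 \cdot 3^{2}\right)} = \frac{1}{-13636 - 1126} = \frac{1}{-14762} = - \frac{1}{14762} \approx -6.7741 \cdot 10^{-5}$)
$- N = \left(-1\right) \left(- \frac{1}{14762}\right) = \frac{1}{14762}$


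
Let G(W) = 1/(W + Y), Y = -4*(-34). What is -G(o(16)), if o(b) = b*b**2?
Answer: -1/4232 ≈ -0.00023629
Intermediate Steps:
o(b) = b**3
Y = 136
G(W) = 1/(136 + W) (G(W) = 1/(W + 136) = 1/(136 + W))
-G(o(16)) = -1/(136 + 16**3) = -1/(136 + 4096) = -1/4232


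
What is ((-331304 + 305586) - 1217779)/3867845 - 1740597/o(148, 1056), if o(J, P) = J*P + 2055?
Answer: -2309752816312/204148726945 ≈ -11.314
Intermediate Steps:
o(J, P) = 2055 + J*P
((-331304 + 305586) - 1217779)/3867845 - 1740597/o(148, 1056) = ((-331304 + 305586) - 1217779)/3867845 - 1740597/(2055 + 148*1056) = (-25718 - 1217779)*(1/3867845) - 1740597/(2055 + 156288) = -1243497*1/3867845 - 1740597/158343 = -1243497/3867845 - 1740597*1/158343 = -1243497/3867845 - 580199/52781 = -2309752816312/204148726945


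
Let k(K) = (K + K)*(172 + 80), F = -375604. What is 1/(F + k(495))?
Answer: -1/126124 ≈ -7.9287e-6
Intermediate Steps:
k(K) = 504*K (k(K) = (2*K)*252 = 504*K)
1/(F + k(495)) = 1/(-375604 + 504*495) = 1/(-375604 + 249480) = 1/(-126124) = -1/126124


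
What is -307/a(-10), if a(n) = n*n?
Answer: -307/100 ≈ -3.0700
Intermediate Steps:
a(n) = n**2
-307/a(-10) = -307/((-10)**2) = -307/100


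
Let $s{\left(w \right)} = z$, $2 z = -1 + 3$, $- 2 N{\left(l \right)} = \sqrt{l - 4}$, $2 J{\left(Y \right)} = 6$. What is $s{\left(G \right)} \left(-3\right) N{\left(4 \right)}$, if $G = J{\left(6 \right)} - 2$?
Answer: $0$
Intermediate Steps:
$J{\left(Y \right)} = 3$ ($J{\left(Y \right)} = \frac{1}{2} \cdot 6 = 3$)
$N{\left(l \right)} = - \frac{\sqrt{-4 + l}}{2}$ ($N{\left(l \right)} = - \frac{\sqrt{l - 4}}{2} = - \frac{\sqrt{-4 + l}}{2}$)
$G = 1$ ($G = 3 - 2 = 1$)
$z = 1$ ($z = \frac{-1 + 3}{2} = \frac{1}{2} \cdot 2 = 1$)
$s{\left(w \right)} = 1$
$s{\left(G \right)} \left(-3\right) N{\left(4 \right)} = 1 \left(-3\right) \left(- \frac{\sqrt{-4 + 4}}{2}\right) = - 3 \left(- \frac{\sqrt{0}}{2}\right) = - 3 \left(\left(- \frac{1}{2}\right) 0\right) = \left(-3\right) 0 = 0$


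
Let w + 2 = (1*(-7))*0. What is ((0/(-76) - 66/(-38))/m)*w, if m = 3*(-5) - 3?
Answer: 11/57 ≈ 0.19298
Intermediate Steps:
m = -18 (m = -15 - 3 = -18)
w = -2 (w = -2 + (1*(-7))*0 = -2 - 7*0 = -2 + 0 = -2)
((0/(-76) - 66/(-38))/m)*w = ((0/(-76) - 66/(-38))/(-18))*(-2) = ((0*(-1/76) - 66*(-1/38))*(-1/18))*(-2) = ((0 + 33/19)*(-1/18))*(-2) = ((33/19)*(-1/18))*(-2) = -11/114*(-2) = 11/57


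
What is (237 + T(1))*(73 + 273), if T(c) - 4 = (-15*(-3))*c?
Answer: 98956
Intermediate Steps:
T(c) = 4 + 45*c (T(c) = 4 + (-15*(-3))*c = 4 + (-5*(-9))*c = 4 + 45*c)
(237 + T(1))*(73 + 273) = (237 + (4 + 45*1))*(73 + 273) = (237 + (4 + 45))*346 = (237 + 49)*346 = 286*346 = 98956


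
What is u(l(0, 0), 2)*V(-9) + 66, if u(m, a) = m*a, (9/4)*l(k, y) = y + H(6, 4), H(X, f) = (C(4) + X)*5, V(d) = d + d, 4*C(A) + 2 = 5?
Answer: -474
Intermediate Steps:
C(A) = 3/4 (C(A) = -1/2 + (1/4)*5 = -1/2 + 5/4 = 3/4)
V(d) = 2*d
H(X, f) = 15/4 + 5*X (H(X, f) = (3/4 + X)*5 = 15/4 + 5*X)
l(k, y) = 15 + 4*y/9 (l(k, y) = 4*(y + (15/4 + 5*6))/9 = 4*(y + (15/4 + 30))/9 = 4*(y + 135/4)/9 = 4*(135/4 + y)/9 = 15 + 4*y/9)
u(m, a) = a*m
u(l(0, 0), 2)*V(-9) + 66 = (2*(15 + (4/9)*0))*(2*(-9)) + 66 = (2*(15 + 0))*(-18) + 66 = (2*15)*(-18) + 66 = 30*(-18) + 66 = -540 + 66 = -474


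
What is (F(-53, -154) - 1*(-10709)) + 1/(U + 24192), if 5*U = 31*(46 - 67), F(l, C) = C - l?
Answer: 1276237877/120309 ≈ 10608.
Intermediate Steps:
U = -651/5 (U = (31*(46 - 67))/5 = (31*(-21))/5 = (1/5)*(-651) = -651/5 ≈ -130.20)
(F(-53, -154) - 1*(-10709)) + 1/(U + 24192) = ((-154 - 1*(-53)) - 1*(-10709)) + 1/(-651/5 + 24192) = ((-154 + 53) + 10709) + 1/(120309/5) = (-101 + 10709) + 5/120309 = 10608 + 5/120309 = 1276237877/120309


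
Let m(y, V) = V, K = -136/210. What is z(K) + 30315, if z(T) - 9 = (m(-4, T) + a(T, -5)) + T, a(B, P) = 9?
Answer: 3184829/105 ≈ 30332.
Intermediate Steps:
K = -68/105 (K = -136*1/210 = -68/105 ≈ -0.64762)
z(T) = 18 + 2*T (z(T) = 9 + ((T + 9) + T) = 9 + ((9 + T) + T) = 9 + (9 + 2*T) = 18 + 2*T)
z(K) + 30315 = (18 + 2*(-68/105)) + 30315 = (18 - 136/105) + 30315 = 1754/105 + 30315 = 3184829/105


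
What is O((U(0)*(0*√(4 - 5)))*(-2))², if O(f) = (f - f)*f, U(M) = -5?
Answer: 0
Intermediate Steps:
O(f) = 0 (O(f) = 0*f = 0)
O((U(0)*(0*√(4 - 5)))*(-2))² = 0² = 0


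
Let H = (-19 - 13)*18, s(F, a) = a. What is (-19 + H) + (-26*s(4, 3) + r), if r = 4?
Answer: -669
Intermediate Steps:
H = -576 (H = -32*18 = -576)
(-19 + H) + (-26*s(4, 3) + r) = (-19 - 576) + (-26*3 + 4) = -595 + (-78 + 4) = -595 - 74 = -669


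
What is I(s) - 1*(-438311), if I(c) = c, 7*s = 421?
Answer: 3068598/7 ≈ 4.3837e+5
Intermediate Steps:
s = 421/7 (s = (⅐)*421 = 421/7 ≈ 60.143)
I(s) - 1*(-438311) = 421/7 - 1*(-438311) = 421/7 + 438311 = 3068598/7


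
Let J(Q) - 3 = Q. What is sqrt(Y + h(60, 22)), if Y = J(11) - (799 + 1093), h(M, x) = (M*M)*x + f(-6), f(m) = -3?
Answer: 33*sqrt(71) ≈ 278.06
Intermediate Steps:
J(Q) = 3 + Q
h(M, x) = -3 + x*M**2 (h(M, x) = (M*M)*x - 3 = M**2*x - 3 = x*M**2 - 3 = -3 + x*M**2)
Y = -1878 (Y = (3 + 11) - (799 + 1093) = 14 - 1*1892 = 14 - 1892 = -1878)
sqrt(Y + h(60, 22)) = sqrt(-1878 + (-3 + 22*60**2)) = sqrt(-1878 + (-3 + 22*3600)) = sqrt(-1878 + (-3 + 79200)) = sqrt(-1878 + 79197) = sqrt(77319) = 33*sqrt(71)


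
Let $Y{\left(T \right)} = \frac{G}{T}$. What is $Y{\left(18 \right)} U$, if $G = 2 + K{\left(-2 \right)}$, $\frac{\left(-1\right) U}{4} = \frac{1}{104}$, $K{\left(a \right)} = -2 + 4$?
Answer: $- \frac{1}{117} \approx -0.008547$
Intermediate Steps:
$K{\left(a \right)} = 2$
$U = - \frac{1}{26}$ ($U = - \frac{4}{104} = \left(-4\right) \frac{1}{104} = - \frac{1}{26} \approx -0.038462$)
$G = 4$ ($G = 2 + 2 = 4$)
$Y{\left(T \right)} = \frac{4}{T}$
$Y{\left(18 \right)} U = \frac{4}{18} \left(- \frac{1}{26}\right) = 4 \cdot \frac{1}{18} \left(- \frac{1}{26}\right) = \frac{2}{9} \left(- \frac{1}{26}\right) = - \frac{1}{117}$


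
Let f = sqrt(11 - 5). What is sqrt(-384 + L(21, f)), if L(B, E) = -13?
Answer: I*sqrt(397) ≈ 19.925*I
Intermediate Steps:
f = sqrt(6) ≈ 2.4495
sqrt(-384 + L(21, f)) = sqrt(-384 - 13) = sqrt(-397) = I*sqrt(397)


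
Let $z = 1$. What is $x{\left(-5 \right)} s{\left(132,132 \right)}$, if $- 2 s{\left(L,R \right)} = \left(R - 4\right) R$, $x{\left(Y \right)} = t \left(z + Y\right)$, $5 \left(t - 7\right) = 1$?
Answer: $\frac{1216512}{5} \approx 2.433 \cdot 10^{5}$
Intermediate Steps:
$t = \frac{36}{5}$ ($t = 7 + \frac{1}{5} \cdot 1 = 7 + \frac{1}{5} = \frac{36}{5} \approx 7.2$)
$x{\left(Y \right)} = \frac{36}{5} + \frac{36 Y}{5}$ ($x{\left(Y \right)} = \frac{36 \left(1 + Y\right)}{5} = \frac{36}{5} + \frac{36 Y}{5}$)
$s{\left(L,R \right)} = - \frac{R \left(-4 + R\right)}{2}$ ($s{\left(L,R \right)} = - \frac{\left(R - 4\right) R}{2} = - \frac{\left(-4 + R\right) R}{2} = - \frac{R \left(-4 + R\right)}{2}$)
$x{\left(-5 \right)} s{\left(132,132 \right)} = \left(\frac{36}{5} + \frac{36}{5} \left(-5\right)\right) \frac{1}{2} \cdot 132 \left(4 - 132\right) = \left(\frac{36}{5} - 36\right) \frac{1}{2} \cdot 132 \left(4 - 132\right) = - \frac{144 \cdot \frac{1}{2} \cdot 132 \left(-128\right)}{5} = \left(- \frac{144}{5}\right) \left(-8448\right) = \frac{1216512}{5}$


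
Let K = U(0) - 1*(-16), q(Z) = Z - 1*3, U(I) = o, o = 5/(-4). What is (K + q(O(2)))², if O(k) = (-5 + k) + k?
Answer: 1849/16 ≈ 115.56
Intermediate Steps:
o = -5/4 (o = 5*(-¼) = -5/4 ≈ -1.2500)
U(I) = -5/4
O(k) = -5 + 2*k
q(Z) = -3 + Z (q(Z) = Z - 3 = -3 + Z)
K = 59/4 (K = -5/4 - 1*(-16) = -5/4 + 16 = 59/4 ≈ 14.750)
(K + q(O(2)))² = (59/4 + (-3 + (-5 + 2*2)))² = (59/4 + (-3 + (-5 + 4)))² = (59/4 + (-3 - 1))² = (59/4 - 4)² = (43/4)² = 1849/16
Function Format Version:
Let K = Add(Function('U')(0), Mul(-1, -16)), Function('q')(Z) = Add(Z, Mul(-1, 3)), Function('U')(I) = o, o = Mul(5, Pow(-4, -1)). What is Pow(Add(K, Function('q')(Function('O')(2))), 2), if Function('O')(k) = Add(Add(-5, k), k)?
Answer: Rational(1849, 16) ≈ 115.56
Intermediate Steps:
o = Rational(-5, 4) (o = Mul(5, Rational(-1, 4)) = Rational(-5, 4) ≈ -1.2500)
Function('U')(I) = Rational(-5, 4)
Function('O')(k) = Add(-5, Mul(2, k))
Function('q')(Z) = Add(-3, Z) (Function('q')(Z) = Add(Z, -3) = Add(-3, Z))
K = Rational(59, 4) (K = Add(Rational(-5, 4), Mul(-1, -16)) = Add(Rational(-5, 4), 16) = Rational(59, 4) ≈ 14.750)
Pow(Add(K, Function('q')(Function('O')(2))), 2) = Pow(Add(Rational(59, 4), Add(-3, Add(-5, Mul(2, 2)))), 2) = Pow(Add(Rational(59, 4), Add(-3, Add(-5, 4))), 2) = Pow(Add(Rational(59, 4), Add(-3, -1)), 2) = Pow(Add(Rational(59, 4), -4), 2) = Pow(Rational(43, 4), 2) = Rational(1849, 16)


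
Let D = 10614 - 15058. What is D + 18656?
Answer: 14212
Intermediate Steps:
D = -4444
D + 18656 = -4444 + 18656 = 14212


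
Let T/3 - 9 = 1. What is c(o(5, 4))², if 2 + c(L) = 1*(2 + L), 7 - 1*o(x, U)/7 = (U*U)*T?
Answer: 10962721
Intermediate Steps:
T = 30 (T = 27 + 3*1 = 27 + 3 = 30)
o(x, U) = 49 - 210*U² (o(x, U) = 49 - 7*U*U*30 = 49 - 7*U²*30 = 49 - 210*U²)
c(L) = L (c(L) = -2 + 1*(2 + L) = -2 + (2 + L) = L)
c(o(5, 4))² = (49 - 210*4²)² = (49 - 210*16)² = (49 - 3360)² = (-3311)² = 10962721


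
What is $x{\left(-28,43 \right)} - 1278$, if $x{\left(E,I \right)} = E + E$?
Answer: $-1334$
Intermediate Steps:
$x{\left(E,I \right)} = 2 E$
$x{\left(-28,43 \right)} - 1278 = 2 \left(-28\right) - 1278 = -56 - 1278 = -1334$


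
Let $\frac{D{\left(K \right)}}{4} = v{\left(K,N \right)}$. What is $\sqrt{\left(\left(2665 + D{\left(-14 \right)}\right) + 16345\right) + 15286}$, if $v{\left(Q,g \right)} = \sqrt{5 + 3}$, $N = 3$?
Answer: $2 \sqrt{8574 + 2 \sqrt{2}} \approx 185.22$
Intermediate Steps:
$v{\left(Q,g \right)} = 2 \sqrt{2}$ ($v{\left(Q,g \right)} = \sqrt{8} = 2 \sqrt{2}$)
$D{\left(K \right)} = 8 \sqrt{2}$ ($D{\left(K \right)} = 4 \cdot 2 \sqrt{2} = 8 \sqrt{2}$)
$\sqrt{\left(\left(2665 + D{\left(-14 \right)}\right) + 16345\right) + 15286} = \sqrt{\left(\left(2665 + 8 \sqrt{2}\right) + 16345\right) + 15286} = \sqrt{\left(19010 + 8 \sqrt{2}\right) + 15286} = \sqrt{34296 + 8 \sqrt{2}}$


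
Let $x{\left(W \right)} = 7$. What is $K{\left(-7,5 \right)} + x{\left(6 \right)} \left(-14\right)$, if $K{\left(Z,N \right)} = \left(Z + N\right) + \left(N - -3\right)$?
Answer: $-92$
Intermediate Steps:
$K{\left(Z,N \right)} = 3 + Z + 2 N$ ($K{\left(Z,N \right)} = \left(N + Z\right) + \left(N + 3\right) = \left(N + Z\right) + \left(3 + N\right) = 3 + Z + 2 N$)
$K{\left(-7,5 \right)} + x{\left(6 \right)} \left(-14\right) = \left(3 - 7 + 2 \cdot 5\right) + 7 \left(-14\right) = \left(3 - 7 + 10\right) - 98 = 6 - 98 = -92$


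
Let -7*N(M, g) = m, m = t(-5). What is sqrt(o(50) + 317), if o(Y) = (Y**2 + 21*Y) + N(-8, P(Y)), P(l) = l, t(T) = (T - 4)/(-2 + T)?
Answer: sqrt(189474)/7 ≈ 62.184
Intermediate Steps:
t(T) = (-4 + T)/(-2 + T)
m = 9/7 (m = (-4 - 5)/(-2 - 5) = -9/(-7) = -1/7*(-9) = 9/7 ≈ 1.2857)
N(M, g) = -9/49 (N(M, g) = -1/7*9/7 = -9/49)
o(Y) = -9/49 + Y**2 + 21*Y (o(Y) = (Y**2 + 21*Y) - 9/49 = -9/49 + Y**2 + 21*Y)
sqrt(o(50) + 317) = sqrt((-9/49 + 50**2 + 21*50) + 317) = sqrt((-9/49 + 2500 + 1050) + 317) = sqrt(173941/49 + 317) = sqrt(189474/49) = sqrt(189474)/7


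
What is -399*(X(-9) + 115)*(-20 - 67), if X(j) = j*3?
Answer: 3054744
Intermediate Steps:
X(j) = 3*j
-399*(X(-9) + 115)*(-20 - 67) = -399*(3*(-9) + 115)*(-20 - 67) = -399*(-27 + 115)*(-87) = -35112*(-87) = -399*(-7656) = 3054744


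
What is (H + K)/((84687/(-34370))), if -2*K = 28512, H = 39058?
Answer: -852444740/84687 ≈ -10066.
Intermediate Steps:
K = -14256 (K = -½*28512 = -14256)
(H + K)/((84687/(-34370))) = (39058 - 14256)/((84687/(-34370))) = 24802/((84687*(-1/34370))) = 24802/(-84687/34370) = 24802*(-34370/84687) = -852444740/84687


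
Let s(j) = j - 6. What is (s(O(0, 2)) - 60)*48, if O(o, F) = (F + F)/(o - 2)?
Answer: -3264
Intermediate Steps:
O(o, F) = 2*F/(-2 + o) (O(o, F) = (2*F)/(-2 + o) = 2*F/(-2 + o))
s(j) = -6 + j
(s(O(0, 2)) - 60)*48 = ((-6 + 2*2/(-2 + 0)) - 60)*48 = ((-6 + 2*2/(-2)) - 60)*48 = ((-6 + 2*2*(-1/2)) - 60)*48 = ((-6 - 2) - 60)*48 = (-8 - 60)*48 = -68*48 = -3264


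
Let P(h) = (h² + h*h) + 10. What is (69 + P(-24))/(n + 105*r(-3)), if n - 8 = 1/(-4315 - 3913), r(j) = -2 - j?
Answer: 10128668/929763 ≈ 10.894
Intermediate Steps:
P(h) = 10 + 2*h² (P(h) = (h² + h²) + 10 = 2*h² + 10 = 10 + 2*h²)
n = 65823/8228 (n = 8 + 1/(-4315 - 3913) = 8 + 1/(-8228) = 8 - 1/8228 = 65823/8228 ≈ 7.9999)
(69 + P(-24))/(n + 105*r(-3)) = (69 + (10 + 2*(-24)²))/(65823/8228 + 105*(-2 - 1*(-3))) = (69 + (10 + 2*576))/(65823/8228 + 105*(-2 + 3)) = (69 + (10 + 1152))/(65823/8228 + 105*1) = (69 + 1162)/(65823/8228 + 105) = 1231/(929763/8228) = 1231*(8228/929763) = 10128668/929763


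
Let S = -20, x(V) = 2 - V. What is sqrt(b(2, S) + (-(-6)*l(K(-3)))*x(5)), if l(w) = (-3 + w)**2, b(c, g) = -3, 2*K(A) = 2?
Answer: 5*I*sqrt(3) ≈ 8.6602*I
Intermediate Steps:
K(A) = 1 (K(A) = (1/2)*2 = 1)
sqrt(b(2, S) + (-(-6)*l(K(-3)))*x(5)) = sqrt(-3 + (-(-6)*(-3 + 1)**2)*(2 - 1*5)) = sqrt(-3 + (-(-6)*(-2)**2)*(2 - 5)) = sqrt(-3 - (-6)*4*(-3)) = sqrt(-3 - 6*(-4)*(-3)) = sqrt(-3 + 24*(-3)) = sqrt(-3 - 72) = sqrt(-75) = 5*I*sqrt(3)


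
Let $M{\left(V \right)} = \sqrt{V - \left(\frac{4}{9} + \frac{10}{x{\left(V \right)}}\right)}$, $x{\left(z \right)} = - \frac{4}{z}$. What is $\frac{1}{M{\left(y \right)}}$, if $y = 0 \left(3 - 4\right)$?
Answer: $- \frac{3 i}{2} \approx - 1.5 i$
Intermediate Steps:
$y = 0$ ($y = 0 \left(-1\right) = 0$)
$M{\left(V \right)} = \sqrt{- \frac{4}{9} + \frac{7 V}{2}}$ ($M{\left(V \right)} = \sqrt{V - \left(\frac{4}{9} + 10 \left(- \frac{V}{4}\right)\right)} = \sqrt{V + \left(- \frac{4}{9} + \frac{5 V}{2}\right)} = \sqrt{- \frac{4}{9} + \frac{7 V}{2}}$)
$\frac{1}{M{\left(y \right)}} = \frac{1}{\frac{1}{6} \sqrt{-16 + 126 \cdot 0}} = \frac{1}{\frac{1}{6} \sqrt{-16 + 0}} = \frac{1}{\frac{1}{6} \sqrt{-16}} = \frac{1}{\frac{1}{6} \cdot 4 i} = \frac{1}{\frac{2}{3} i} = - \frac{3 i}{2}$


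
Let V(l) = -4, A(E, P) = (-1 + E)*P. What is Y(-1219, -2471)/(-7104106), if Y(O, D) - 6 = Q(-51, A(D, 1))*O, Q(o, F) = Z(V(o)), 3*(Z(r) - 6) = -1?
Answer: 20705/21312318 ≈ 0.00097150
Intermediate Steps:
A(E, P) = P*(-1 + E)
Z(r) = 17/3 (Z(r) = 6 + (⅓)*(-1) = 6 - ⅓ = 17/3)
Q(o, F) = 17/3
Y(O, D) = 6 + 17*O/3
Y(-1219, -2471)/(-7104106) = (6 + (17/3)*(-1219))/(-7104106) = (6 - 20723/3)*(-1/7104106) = -20705/3*(-1/7104106) = 20705/21312318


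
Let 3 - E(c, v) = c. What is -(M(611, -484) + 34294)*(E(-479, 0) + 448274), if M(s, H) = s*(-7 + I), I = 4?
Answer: -14567068516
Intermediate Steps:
M(s, H) = -3*s (M(s, H) = s*(-7 + 4) = s*(-3) = -3*s)
E(c, v) = 3 - c
-(M(611, -484) + 34294)*(E(-479, 0) + 448274) = -(-3*611 + 34294)*((3 - 1*(-479)) + 448274) = -(-1833 + 34294)*((3 + 479) + 448274) = -32461*(482 + 448274) = -32461*448756 = -1*14567068516 = -14567068516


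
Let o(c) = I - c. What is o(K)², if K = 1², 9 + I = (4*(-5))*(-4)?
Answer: 4900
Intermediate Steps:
I = 71 (I = -9 + (4*(-5))*(-4) = -9 - 20*(-4) = -9 + 80 = 71)
K = 1
o(c) = 71 - c
o(K)² = (71 - 1*1)² = (71 - 1)² = 70² = 4900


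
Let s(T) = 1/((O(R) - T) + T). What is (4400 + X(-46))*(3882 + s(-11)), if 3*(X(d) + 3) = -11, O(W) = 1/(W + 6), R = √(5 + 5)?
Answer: 17081280 + 13180*√10/3 ≈ 1.7095e+7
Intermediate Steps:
R = √10 ≈ 3.1623
O(W) = 1/(6 + W)
X(d) = -20/3 (X(d) = -3 + (⅓)*(-11) = -3 - 11/3 = -20/3)
s(T) = 6 + √10 (s(T) = 1/((1/(6 + √10) - T) + T) = 1/(1/(6 + √10)) = 6 + √10)
(4400 + X(-46))*(3882 + s(-11)) = (4400 - 20/3)*(3882 + (6 + √10)) = 13180*(3888 + √10)/3 = 17081280 + 13180*√10/3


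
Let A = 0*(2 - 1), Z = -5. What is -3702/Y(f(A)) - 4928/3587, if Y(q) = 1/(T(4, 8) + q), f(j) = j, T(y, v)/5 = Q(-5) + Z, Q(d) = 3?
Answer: 132785812/3587 ≈ 37019.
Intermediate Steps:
T(y, v) = -10 (T(y, v) = 5*(3 - 5) = 5*(-2) = -10)
A = 0 (A = 0*1 = 0)
Y(q) = 1/(-10 + q)
-3702/Y(f(A)) - 4928/3587 = -3702/(1/(-10 + 0)) - 4928/3587 = -3702/(1/(-10)) - 4928*1/3587 = -3702/(-⅒) - 4928/3587 = -3702*(-10) - 4928/3587 = 37020 - 4928/3587 = 132785812/3587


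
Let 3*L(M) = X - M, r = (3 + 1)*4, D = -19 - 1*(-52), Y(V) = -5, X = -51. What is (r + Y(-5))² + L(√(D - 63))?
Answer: 104 - I*√30/3 ≈ 104.0 - 1.8257*I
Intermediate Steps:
D = 33 (D = -19 + 52 = 33)
r = 16 (r = 4*4 = 16)
L(M) = -17 - M/3 (L(M) = (-51 - M)/3 = -17 - M/3)
(r + Y(-5))² + L(√(D - 63)) = (16 - 5)² + (-17 - √(33 - 63)/3) = 11² + (-17 - I*√30/3) = 121 + (-17 - I*√30/3) = 104 - I*√30/3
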